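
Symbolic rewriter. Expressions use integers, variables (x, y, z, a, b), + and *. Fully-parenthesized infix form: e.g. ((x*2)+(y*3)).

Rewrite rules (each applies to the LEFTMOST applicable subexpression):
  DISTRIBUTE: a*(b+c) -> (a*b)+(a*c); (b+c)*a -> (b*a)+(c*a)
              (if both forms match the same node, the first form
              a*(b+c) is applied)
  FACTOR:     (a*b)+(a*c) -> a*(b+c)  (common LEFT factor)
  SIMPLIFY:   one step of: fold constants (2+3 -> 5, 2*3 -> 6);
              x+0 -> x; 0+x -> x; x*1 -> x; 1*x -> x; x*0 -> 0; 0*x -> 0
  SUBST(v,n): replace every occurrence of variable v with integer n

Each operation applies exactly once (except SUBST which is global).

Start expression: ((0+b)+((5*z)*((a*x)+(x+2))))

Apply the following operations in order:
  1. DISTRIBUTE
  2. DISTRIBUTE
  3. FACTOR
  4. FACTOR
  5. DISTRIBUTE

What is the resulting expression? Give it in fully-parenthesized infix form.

Answer: ((0+b)+(((5*z)*(a*x))+((5*z)*(x+2))))

Derivation:
Start: ((0+b)+((5*z)*((a*x)+(x+2))))
Apply DISTRIBUTE at R (target: ((5*z)*((a*x)+(x+2)))): ((0+b)+((5*z)*((a*x)+(x+2)))) -> ((0+b)+(((5*z)*(a*x))+((5*z)*(x+2))))
Apply DISTRIBUTE at RR (target: ((5*z)*(x+2))): ((0+b)+(((5*z)*(a*x))+((5*z)*(x+2)))) -> ((0+b)+(((5*z)*(a*x))+(((5*z)*x)+((5*z)*2))))
Apply FACTOR at RR (target: (((5*z)*x)+((5*z)*2))): ((0+b)+(((5*z)*(a*x))+(((5*z)*x)+((5*z)*2)))) -> ((0+b)+(((5*z)*(a*x))+((5*z)*(x+2))))
Apply FACTOR at R (target: (((5*z)*(a*x))+((5*z)*(x+2)))): ((0+b)+(((5*z)*(a*x))+((5*z)*(x+2)))) -> ((0+b)+((5*z)*((a*x)+(x+2))))
Apply DISTRIBUTE at R (target: ((5*z)*((a*x)+(x+2)))): ((0+b)+((5*z)*((a*x)+(x+2)))) -> ((0+b)+(((5*z)*(a*x))+((5*z)*(x+2))))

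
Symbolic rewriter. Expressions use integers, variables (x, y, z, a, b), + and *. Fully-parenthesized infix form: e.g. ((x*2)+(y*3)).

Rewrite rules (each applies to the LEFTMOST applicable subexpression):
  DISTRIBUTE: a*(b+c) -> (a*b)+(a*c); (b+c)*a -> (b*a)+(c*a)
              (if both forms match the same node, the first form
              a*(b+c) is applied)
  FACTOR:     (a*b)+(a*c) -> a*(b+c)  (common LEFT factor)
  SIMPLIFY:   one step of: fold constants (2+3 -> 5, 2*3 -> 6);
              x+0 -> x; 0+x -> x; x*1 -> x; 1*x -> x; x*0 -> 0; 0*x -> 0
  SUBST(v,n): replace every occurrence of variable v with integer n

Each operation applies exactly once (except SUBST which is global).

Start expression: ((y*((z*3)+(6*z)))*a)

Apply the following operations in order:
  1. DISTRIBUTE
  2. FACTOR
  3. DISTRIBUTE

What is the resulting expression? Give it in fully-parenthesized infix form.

Answer: (((y*(z*3))+(y*(6*z)))*a)

Derivation:
Start: ((y*((z*3)+(6*z)))*a)
Apply DISTRIBUTE at L (target: (y*((z*3)+(6*z)))): ((y*((z*3)+(6*z)))*a) -> (((y*(z*3))+(y*(6*z)))*a)
Apply FACTOR at L (target: ((y*(z*3))+(y*(6*z)))): (((y*(z*3))+(y*(6*z)))*a) -> ((y*((z*3)+(6*z)))*a)
Apply DISTRIBUTE at L (target: (y*((z*3)+(6*z)))): ((y*((z*3)+(6*z)))*a) -> (((y*(z*3))+(y*(6*z)))*a)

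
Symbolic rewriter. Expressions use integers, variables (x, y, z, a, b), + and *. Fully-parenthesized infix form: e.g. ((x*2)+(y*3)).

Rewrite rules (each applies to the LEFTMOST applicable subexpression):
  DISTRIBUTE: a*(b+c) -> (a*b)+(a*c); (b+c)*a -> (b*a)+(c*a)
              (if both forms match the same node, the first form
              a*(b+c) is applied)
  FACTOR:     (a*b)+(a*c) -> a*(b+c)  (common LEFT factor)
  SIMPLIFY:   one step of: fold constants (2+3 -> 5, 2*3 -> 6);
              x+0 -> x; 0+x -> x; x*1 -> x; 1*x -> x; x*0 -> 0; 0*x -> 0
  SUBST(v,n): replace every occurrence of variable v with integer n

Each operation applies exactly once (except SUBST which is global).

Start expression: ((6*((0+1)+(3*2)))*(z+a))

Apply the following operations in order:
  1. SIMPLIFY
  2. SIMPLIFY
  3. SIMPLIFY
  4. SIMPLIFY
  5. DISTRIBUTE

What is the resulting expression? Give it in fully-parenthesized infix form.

Answer: ((42*z)+(42*a))

Derivation:
Start: ((6*((0+1)+(3*2)))*(z+a))
Apply SIMPLIFY at LRL (target: (0+1)): ((6*((0+1)+(3*2)))*(z+a)) -> ((6*(1+(3*2)))*(z+a))
Apply SIMPLIFY at LRR (target: (3*2)): ((6*(1+(3*2)))*(z+a)) -> ((6*(1+6))*(z+a))
Apply SIMPLIFY at LR (target: (1+6)): ((6*(1+6))*(z+a)) -> ((6*7)*(z+a))
Apply SIMPLIFY at L (target: (6*7)): ((6*7)*(z+a)) -> (42*(z+a))
Apply DISTRIBUTE at root (target: (42*(z+a))): (42*(z+a)) -> ((42*z)+(42*a))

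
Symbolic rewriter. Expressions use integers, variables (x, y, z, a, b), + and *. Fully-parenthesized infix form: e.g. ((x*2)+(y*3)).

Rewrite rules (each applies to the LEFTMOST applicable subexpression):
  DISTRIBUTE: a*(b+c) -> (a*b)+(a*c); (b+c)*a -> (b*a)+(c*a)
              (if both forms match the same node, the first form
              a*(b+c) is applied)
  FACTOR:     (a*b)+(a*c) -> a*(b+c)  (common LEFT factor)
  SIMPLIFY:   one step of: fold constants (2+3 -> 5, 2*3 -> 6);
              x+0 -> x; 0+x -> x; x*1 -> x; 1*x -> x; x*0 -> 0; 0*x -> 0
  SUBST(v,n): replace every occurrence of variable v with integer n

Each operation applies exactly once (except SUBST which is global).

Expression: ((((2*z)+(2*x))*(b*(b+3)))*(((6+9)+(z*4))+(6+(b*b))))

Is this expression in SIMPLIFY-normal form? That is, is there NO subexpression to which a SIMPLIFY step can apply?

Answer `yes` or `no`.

Answer: no

Derivation:
Expression: ((((2*z)+(2*x))*(b*(b+3)))*(((6+9)+(z*4))+(6+(b*b))))
Scanning for simplifiable subexpressions (pre-order)...
  at root: ((((2*z)+(2*x))*(b*(b+3)))*(((6+9)+(z*4))+(6+(b*b)))) (not simplifiable)
  at L: (((2*z)+(2*x))*(b*(b+3))) (not simplifiable)
  at LL: ((2*z)+(2*x)) (not simplifiable)
  at LLL: (2*z) (not simplifiable)
  at LLR: (2*x) (not simplifiable)
  at LR: (b*(b+3)) (not simplifiable)
  at LRR: (b+3) (not simplifiable)
  at R: (((6+9)+(z*4))+(6+(b*b))) (not simplifiable)
  at RL: ((6+9)+(z*4)) (not simplifiable)
  at RLL: (6+9) (SIMPLIFIABLE)
  at RLR: (z*4) (not simplifiable)
  at RR: (6+(b*b)) (not simplifiable)
  at RRR: (b*b) (not simplifiable)
Found simplifiable subexpr at path RLL: (6+9)
One SIMPLIFY step would give: ((((2*z)+(2*x))*(b*(b+3)))*((15+(z*4))+(6+(b*b))))
-> NOT in normal form.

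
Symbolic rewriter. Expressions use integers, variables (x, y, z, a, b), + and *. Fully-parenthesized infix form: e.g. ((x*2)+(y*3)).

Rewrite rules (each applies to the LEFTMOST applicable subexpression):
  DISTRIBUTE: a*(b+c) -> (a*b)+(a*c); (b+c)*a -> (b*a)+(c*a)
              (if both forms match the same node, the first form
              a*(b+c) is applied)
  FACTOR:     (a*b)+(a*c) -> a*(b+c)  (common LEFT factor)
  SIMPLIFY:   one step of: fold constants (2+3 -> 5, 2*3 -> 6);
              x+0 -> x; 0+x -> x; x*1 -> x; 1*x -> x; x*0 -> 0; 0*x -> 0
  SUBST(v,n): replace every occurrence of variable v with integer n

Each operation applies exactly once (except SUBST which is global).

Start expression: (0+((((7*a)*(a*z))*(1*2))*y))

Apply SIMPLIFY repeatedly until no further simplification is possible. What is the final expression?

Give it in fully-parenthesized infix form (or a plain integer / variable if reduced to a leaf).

Start: (0+((((7*a)*(a*z))*(1*2))*y))
Step 1: at root: (0+((((7*a)*(a*z))*(1*2))*y)) -> ((((7*a)*(a*z))*(1*2))*y); overall: (0+((((7*a)*(a*z))*(1*2))*y)) -> ((((7*a)*(a*z))*(1*2))*y)
Step 2: at LR: (1*2) -> 2; overall: ((((7*a)*(a*z))*(1*2))*y) -> ((((7*a)*(a*z))*2)*y)
Fixed point: ((((7*a)*(a*z))*2)*y)

Answer: ((((7*a)*(a*z))*2)*y)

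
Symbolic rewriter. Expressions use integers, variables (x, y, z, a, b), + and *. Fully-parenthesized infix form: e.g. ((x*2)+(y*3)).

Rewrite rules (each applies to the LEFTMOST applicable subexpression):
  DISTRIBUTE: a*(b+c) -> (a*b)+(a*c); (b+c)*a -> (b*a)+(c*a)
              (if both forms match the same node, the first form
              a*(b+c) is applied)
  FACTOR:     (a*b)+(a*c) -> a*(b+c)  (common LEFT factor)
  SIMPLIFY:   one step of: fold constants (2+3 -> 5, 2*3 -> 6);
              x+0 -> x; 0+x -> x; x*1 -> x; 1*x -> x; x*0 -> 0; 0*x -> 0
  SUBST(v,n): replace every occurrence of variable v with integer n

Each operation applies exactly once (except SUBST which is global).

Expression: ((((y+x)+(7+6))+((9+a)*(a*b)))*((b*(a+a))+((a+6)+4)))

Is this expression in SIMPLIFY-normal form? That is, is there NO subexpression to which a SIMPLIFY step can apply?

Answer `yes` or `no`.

Expression: ((((y+x)+(7+6))+((9+a)*(a*b)))*((b*(a+a))+((a+6)+4)))
Scanning for simplifiable subexpressions (pre-order)...
  at root: ((((y+x)+(7+6))+((9+a)*(a*b)))*((b*(a+a))+((a+6)+4))) (not simplifiable)
  at L: (((y+x)+(7+6))+((9+a)*(a*b))) (not simplifiable)
  at LL: ((y+x)+(7+6)) (not simplifiable)
  at LLL: (y+x) (not simplifiable)
  at LLR: (7+6) (SIMPLIFIABLE)
  at LR: ((9+a)*(a*b)) (not simplifiable)
  at LRL: (9+a) (not simplifiable)
  at LRR: (a*b) (not simplifiable)
  at R: ((b*(a+a))+((a+6)+4)) (not simplifiable)
  at RL: (b*(a+a)) (not simplifiable)
  at RLR: (a+a) (not simplifiable)
  at RR: ((a+6)+4) (not simplifiable)
  at RRL: (a+6) (not simplifiable)
Found simplifiable subexpr at path LLR: (7+6)
One SIMPLIFY step would give: ((((y+x)+13)+((9+a)*(a*b)))*((b*(a+a))+((a+6)+4)))
-> NOT in normal form.

Answer: no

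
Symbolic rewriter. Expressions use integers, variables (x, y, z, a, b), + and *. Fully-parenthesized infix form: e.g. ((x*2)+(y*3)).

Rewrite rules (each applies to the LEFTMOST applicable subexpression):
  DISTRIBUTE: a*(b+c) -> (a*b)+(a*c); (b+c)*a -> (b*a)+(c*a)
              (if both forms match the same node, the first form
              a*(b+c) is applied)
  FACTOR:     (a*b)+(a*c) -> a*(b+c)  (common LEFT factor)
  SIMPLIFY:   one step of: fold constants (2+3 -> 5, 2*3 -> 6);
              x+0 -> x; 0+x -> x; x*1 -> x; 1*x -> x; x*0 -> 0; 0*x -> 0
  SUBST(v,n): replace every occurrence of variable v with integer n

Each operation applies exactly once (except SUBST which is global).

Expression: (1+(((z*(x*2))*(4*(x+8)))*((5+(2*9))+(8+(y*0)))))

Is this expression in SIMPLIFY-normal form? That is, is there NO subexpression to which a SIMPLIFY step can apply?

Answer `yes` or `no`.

Expression: (1+(((z*(x*2))*(4*(x+8)))*((5+(2*9))+(8+(y*0)))))
Scanning for simplifiable subexpressions (pre-order)...
  at root: (1+(((z*(x*2))*(4*(x+8)))*((5+(2*9))+(8+(y*0))))) (not simplifiable)
  at R: (((z*(x*2))*(4*(x+8)))*((5+(2*9))+(8+(y*0)))) (not simplifiable)
  at RL: ((z*(x*2))*(4*(x+8))) (not simplifiable)
  at RLL: (z*(x*2)) (not simplifiable)
  at RLLR: (x*2) (not simplifiable)
  at RLR: (4*(x+8)) (not simplifiable)
  at RLRR: (x+8) (not simplifiable)
  at RR: ((5+(2*9))+(8+(y*0))) (not simplifiable)
  at RRL: (5+(2*9)) (not simplifiable)
  at RRLR: (2*9) (SIMPLIFIABLE)
  at RRR: (8+(y*0)) (not simplifiable)
  at RRRR: (y*0) (SIMPLIFIABLE)
Found simplifiable subexpr at path RRLR: (2*9)
One SIMPLIFY step would give: (1+(((z*(x*2))*(4*(x+8)))*((5+18)+(8+(y*0)))))
-> NOT in normal form.

Answer: no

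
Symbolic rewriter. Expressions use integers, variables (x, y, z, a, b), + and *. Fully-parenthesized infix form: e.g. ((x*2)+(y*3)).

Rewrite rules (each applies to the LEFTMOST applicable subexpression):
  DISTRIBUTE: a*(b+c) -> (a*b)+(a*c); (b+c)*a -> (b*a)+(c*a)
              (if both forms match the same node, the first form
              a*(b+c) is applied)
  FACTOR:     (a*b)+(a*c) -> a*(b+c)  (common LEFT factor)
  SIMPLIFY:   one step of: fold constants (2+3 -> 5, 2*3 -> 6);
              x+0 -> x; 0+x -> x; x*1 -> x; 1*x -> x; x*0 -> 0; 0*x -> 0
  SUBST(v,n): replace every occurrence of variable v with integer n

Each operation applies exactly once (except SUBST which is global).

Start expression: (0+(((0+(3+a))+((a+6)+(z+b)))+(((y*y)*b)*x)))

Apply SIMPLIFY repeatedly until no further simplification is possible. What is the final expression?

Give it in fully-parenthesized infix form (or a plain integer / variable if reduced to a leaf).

Answer: (((3+a)+((a+6)+(z+b)))+(((y*y)*b)*x))

Derivation:
Start: (0+(((0+(3+a))+((a+6)+(z+b)))+(((y*y)*b)*x)))
Step 1: at root: (0+(((0+(3+a))+((a+6)+(z+b)))+(((y*y)*b)*x))) -> (((0+(3+a))+((a+6)+(z+b)))+(((y*y)*b)*x)); overall: (0+(((0+(3+a))+((a+6)+(z+b)))+(((y*y)*b)*x))) -> (((0+(3+a))+((a+6)+(z+b)))+(((y*y)*b)*x))
Step 2: at LL: (0+(3+a)) -> (3+a); overall: (((0+(3+a))+((a+6)+(z+b)))+(((y*y)*b)*x)) -> (((3+a)+((a+6)+(z+b)))+(((y*y)*b)*x))
Fixed point: (((3+a)+((a+6)+(z+b)))+(((y*y)*b)*x))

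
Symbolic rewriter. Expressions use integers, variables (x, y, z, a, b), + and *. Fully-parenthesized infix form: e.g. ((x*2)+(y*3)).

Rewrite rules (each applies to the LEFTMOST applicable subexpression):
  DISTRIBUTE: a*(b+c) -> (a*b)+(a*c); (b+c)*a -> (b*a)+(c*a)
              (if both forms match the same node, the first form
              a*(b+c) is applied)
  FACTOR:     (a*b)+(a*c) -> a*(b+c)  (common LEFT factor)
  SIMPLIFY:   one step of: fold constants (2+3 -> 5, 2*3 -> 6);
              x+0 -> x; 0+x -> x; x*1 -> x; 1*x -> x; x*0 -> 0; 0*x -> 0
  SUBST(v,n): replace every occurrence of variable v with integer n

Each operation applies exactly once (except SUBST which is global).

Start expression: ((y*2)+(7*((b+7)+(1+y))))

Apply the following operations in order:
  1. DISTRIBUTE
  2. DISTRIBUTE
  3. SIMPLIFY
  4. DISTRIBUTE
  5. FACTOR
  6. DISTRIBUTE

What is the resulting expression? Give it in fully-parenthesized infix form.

Start: ((y*2)+(7*((b+7)+(1+y))))
Apply DISTRIBUTE at R (target: (7*((b+7)+(1+y)))): ((y*2)+(7*((b+7)+(1+y)))) -> ((y*2)+((7*(b+7))+(7*(1+y))))
Apply DISTRIBUTE at RL (target: (7*(b+7))): ((y*2)+((7*(b+7))+(7*(1+y)))) -> ((y*2)+(((7*b)+(7*7))+(7*(1+y))))
Apply SIMPLIFY at RLR (target: (7*7)): ((y*2)+(((7*b)+(7*7))+(7*(1+y)))) -> ((y*2)+(((7*b)+49)+(7*(1+y))))
Apply DISTRIBUTE at RR (target: (7*(1+y))): ((y*2)+(((7*b)+49)+(7*(1+y)))) -> ((y*2)+(((7*b)+49)+((7*1)+(7*y))))
Apply FACTOR at RR (target: ((7*1)+(7*y))): ((y*2)+(((7*b)+49)+((7*1)+(7*y)))) -> ((y*2)+(((7*b)+49)+(7*(1+y))))
Apply DISTRIBUTE at RR (target: (7*(1+y))): ((y*2)+(((7*b)+49)+(7*(1+y)))) -> ((y*2)+(((7*b)+49)+((7*1)+(7*y))))

Answer: ((y*2)+(((7*b)+49)+((7*1)+(7*y))))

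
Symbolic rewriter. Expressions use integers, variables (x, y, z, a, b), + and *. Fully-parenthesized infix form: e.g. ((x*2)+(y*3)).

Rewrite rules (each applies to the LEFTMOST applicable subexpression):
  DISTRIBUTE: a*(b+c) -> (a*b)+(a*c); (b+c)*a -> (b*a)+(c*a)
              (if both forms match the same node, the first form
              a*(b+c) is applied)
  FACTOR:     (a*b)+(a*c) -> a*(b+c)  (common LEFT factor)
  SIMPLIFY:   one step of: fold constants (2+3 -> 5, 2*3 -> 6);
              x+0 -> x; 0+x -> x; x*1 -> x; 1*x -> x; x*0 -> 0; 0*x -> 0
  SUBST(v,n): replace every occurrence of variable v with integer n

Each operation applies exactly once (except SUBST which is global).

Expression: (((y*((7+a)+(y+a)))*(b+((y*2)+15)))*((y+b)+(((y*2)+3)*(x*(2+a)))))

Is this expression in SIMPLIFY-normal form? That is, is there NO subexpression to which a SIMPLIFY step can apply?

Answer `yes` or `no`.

Expression: (((y*((7+a)+(y+a)))*(b+((y*2)+15)))*((y+b)+(((y*2)+3)*(x*(2+a)))))
Scanning for simplifiable subexpressions (pre-order)...
  at root: (((y*((7+a)+(y+a)))*(b+((y*2)+15)))*((y+b)+(((y*2)+3)*(x*(2+a))))) (not simplifiable)
  at L: ((y*((7+a)+(y+a)))*(b+((y*2)+15))) (not simplifiable)
  at LL: (y*((7+a)+(y+a))) (not simplifiable)
  at LLR: ((7+a)+(y+a)) (not simplifiable)
  at LLRL: (7+a) (not simplifiable)
  at LLRR: (y+a) (not simplifiable)
  at LR: (b+((y*2)+15)) (not simplifiable)
  at LRR: ((y*2)+15) (not simplifiable)
  at LRRL: (y*2) (not simplifiable)
  at R: ((y+b)+(((y*2)+3)*(x*(2+a)))) (not simplifiable)
  at RL: (y+b) (not simplifiable)
  at RR: (((y*2)+3)*(x*(2+a))) (not simplifiable)
  at RRL: ((y*2)+3) (not simplifiable)
  at RRLL: (y*2) (not simplifiable)
  at RRR: (x*(2+a)) (not simplifiable)
  at RRRR: (2+a) (not simplifiable)
Result: no simplifiable subexpression found -> normal form.

Answer: yes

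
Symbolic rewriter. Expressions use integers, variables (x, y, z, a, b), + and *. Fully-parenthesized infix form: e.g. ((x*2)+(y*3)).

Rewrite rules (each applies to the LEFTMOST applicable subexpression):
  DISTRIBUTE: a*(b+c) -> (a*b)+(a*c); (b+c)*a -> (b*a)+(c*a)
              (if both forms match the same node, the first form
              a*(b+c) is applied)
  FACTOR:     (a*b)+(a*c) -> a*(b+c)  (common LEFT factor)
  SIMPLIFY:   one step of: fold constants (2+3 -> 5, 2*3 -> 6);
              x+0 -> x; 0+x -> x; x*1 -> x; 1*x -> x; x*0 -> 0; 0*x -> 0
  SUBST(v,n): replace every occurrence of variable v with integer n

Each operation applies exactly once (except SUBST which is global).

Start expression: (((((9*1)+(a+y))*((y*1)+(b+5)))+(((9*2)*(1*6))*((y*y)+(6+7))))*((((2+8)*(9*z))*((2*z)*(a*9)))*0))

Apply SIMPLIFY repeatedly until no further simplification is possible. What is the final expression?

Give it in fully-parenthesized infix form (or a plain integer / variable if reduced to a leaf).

Start: (((((9*1)+(a+y))*((y*1)+(b+5)))+(((9*2)*(1*6))*((y*y)+(6+7))))*((((2+8)*(9*z))*((2*z)*(a*9)))*0))
Step 1: at LLLL: (9*1) -> 9; overall: (((((9*1)+(a+y))*((y*1)+(b+5)))+(((9*2)*(1*6))*((y*y)+(6+7))))*((((2+8)*(9*z))*((2*z)*(a*9)))*0)) -> ((((9+(a+y))*((y*1)+(b+5)))+(((9*2)*(1*6))*((y*y)+(6+7))))*((((2+8)*(9*z))*((2*z)*(a*9)))*0))
Step 2: at LLRL: (y*1) -> y; overall: ((((9+(a+y))*((y*1)+(b+5)))+(((9*2)*(1*6))*((y*y)+(6+7))))*((((2+8)*(9*z))*((2*z)*(a*9)))*0)) -> ((((9+(a+y))*(y+(b+5)))+(((9*2)*(1*6))*((y*y)+(6+7))))*((((2+8)*(9*z))*((2*z)*(a*9)))*0))
Step 3: at LRLL: (9*2) -> 18; overall: ((((9+(a+y))*(y+(b+5)))+(((9*2)*(1*6))*((y*y)+(6+7))))*((((2+8)*(9*z))*((2*z)*(a*9)))*0)) -> ((((9+(a+y))*(y+(b+5)))+((18*(1*6))*((y*y)+(6+7))))*((((2+8)*(9*z))*((2*z)*(a*9)))*0))
Step 4: at LRLR: (1*6) -> 6; overall: ((((9+(a+y))*(y+(b+5)))+((18*(1*6))*((y*y)+(6+7))))*((((2+8)*(9*z))*((2*z)*(a*9)))*0)) -> ((((9+(a+y))*(y+(b+5)))+((18*6)*((y*y)+(6+7))))*((((2+8)*(9*z))*((2*z)*(a*9)))*0))
Step 5: at LRL: (18*6) -> 108; overall: ((((9+(a+y))*(y+(b+5)))+((18*6)*((y*y)+(6+7))))*((((2+8)*(9*z))*((2*z)*(a*9)))*0)) -> ((((9+(a+y))*(y+(b+5)))+(108*((y*y)+(6+7))))*((((2+8)*(9*z))*((2*z)*(a*9)))*0))
Step 6: at LRRR: (6+7) -> 13; overall: ((((9+(a+y))*(y+(b+5)))+(108*((y*y)+(6+7))))*((((2+8)*(9*z))*((2*z)*(a*9)))*0)) -> ((((9+(a+y))*(y+(b+5)))+(108*((y*y)+13)))*((((2+8)*(9*z))*((2*z)*(a*9)))*0))
Step 7: at R: ((((2+8)*(9*z))*((2*z)*(a*9)))*0) -> 0; overall: ((((9+(a+y))*(y+(b+5)))+(108*((y*y)+13)))*((((2+8)*(9*z))*((2*z)*(a*9)))*0)) -> ((((9+(a+y))*(y+(b+5)))+(108*((y*y)+13)))*0)
Step 8: at root: ((((9+(a+y))*(y+(b+5)))+(108*((y*y)+13)))*0) -> 0; overall: ((((9+(a+y))*(y+(b+5)))+(108*((y*y)+13)))*0) -> 0
Fixed point: 0

Answer: 0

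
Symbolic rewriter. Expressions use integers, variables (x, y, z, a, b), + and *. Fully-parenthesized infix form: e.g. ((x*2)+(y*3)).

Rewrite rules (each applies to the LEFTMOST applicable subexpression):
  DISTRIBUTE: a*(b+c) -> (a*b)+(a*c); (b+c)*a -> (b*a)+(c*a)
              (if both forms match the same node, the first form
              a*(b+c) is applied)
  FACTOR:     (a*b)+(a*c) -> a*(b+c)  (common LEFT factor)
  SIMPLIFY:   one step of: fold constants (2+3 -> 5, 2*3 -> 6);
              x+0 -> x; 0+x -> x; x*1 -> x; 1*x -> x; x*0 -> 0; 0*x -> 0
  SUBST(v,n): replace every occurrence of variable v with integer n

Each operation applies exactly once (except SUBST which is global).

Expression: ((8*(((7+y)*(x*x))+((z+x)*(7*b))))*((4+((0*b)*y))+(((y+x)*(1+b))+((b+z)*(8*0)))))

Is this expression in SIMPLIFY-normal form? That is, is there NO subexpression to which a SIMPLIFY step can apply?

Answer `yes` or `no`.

Answer: no

Derivation:
Expression: ((8*(((7+y)*(x*x))+((z+x)*(7*b))))*((4+((0*b)*y))+(((y+x)*(1+b))+((b+z)*(8*0)))))
Scanning for simplifiable subexpressions (pre-order)...
  at root: ((8*(((7+y)*(x*x))+((z+x)*(7*b))))*((4+((0*b)*y))+(((y+x)*(1+b))+((b+z)*(8*0))))) (not simplifiable)
  at L: (8*(((7+y)*(x*x))+((z+x)*(7*b)))) (not simplifiable)
  at LR: (((7+y)*(x*x))+((z+x)*(7*b))) (not simplifiable)
  at LRL: ((7+y)*(x*x)) (not simplifiable)
  at LRLL: (7+y) (not simplifiable)
  at LRLR: (x*x) (not simplifiable)
  at LRR: ((z+x)*(7*b)) (not simplifiable)
  at LRRL: (z+x) (not simplifiable)
  at LRRR: (7*b) (not simplifiable)
  at R: ((4+((0*b)*y))+(((y+x)*(1+b))+((b+z)*(8*0)))) (not simplifiable)
  at RL: (4+((0*b)*y)) (not simplifiable)
  at RLR: ((0*b)*y) (not simplifiable)
  at RLRL: (0*b) (SIMPLIFIABLE)
  at RR: (((y+x)*(1+b))+((b+z)*(8*0))) (not simplifiable)
  at RRL: ((y+x)*(1+b)) (not simplifiable)
  at RRLL: (y+x) (not simplifiable)
  at RRLR: (1+b) (not simplifiable)
  at RRR: ((b+z)*(8*0)) (not simplifiable)
  at RRRL: (b+z) (not simplifiable)
  at RRRR: (8*0) (SIMPLIFIABLE)
Found simplifiable subexpr at path RLRL: (0*b)
One SIMPLIFY step would give: ((8*(((7+y)*(x*x))+((z+x)*(7*b))))*((4+(0*y))+(((y+x)*(1+b))+((b+z)*(8*0)))))
-> NOT in normal form.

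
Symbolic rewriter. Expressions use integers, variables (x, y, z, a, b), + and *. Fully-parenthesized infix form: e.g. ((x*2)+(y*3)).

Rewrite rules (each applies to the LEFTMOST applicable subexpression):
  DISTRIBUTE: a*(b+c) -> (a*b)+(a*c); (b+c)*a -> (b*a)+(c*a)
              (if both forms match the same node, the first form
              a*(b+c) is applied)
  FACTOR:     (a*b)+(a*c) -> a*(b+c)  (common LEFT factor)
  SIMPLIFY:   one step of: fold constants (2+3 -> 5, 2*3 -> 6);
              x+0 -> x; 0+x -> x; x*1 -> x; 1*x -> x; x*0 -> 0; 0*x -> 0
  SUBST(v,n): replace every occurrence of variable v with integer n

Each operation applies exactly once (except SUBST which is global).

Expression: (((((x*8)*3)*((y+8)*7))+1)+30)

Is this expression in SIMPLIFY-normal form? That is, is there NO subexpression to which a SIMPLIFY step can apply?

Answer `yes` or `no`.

Expression: (((((x*8)*3)*((y+8)*7))+1)+30)
Scanning for simplifiable subexpressions (pre-order)...
  at root: (((((x*8)*3)*((y+8)*7))+1)+30) (not simplifiable)
  at L: ((((x*8)*3)*((y+8)*7))+1) (not simplifiable)
  at LL: (((x*8)*3)*((y+8)*7)) (not simplifiable)
  at LLL: ((x*8)*3) (not simplifiable)
  at LLLL: (x*8) (not simplifiable)
  at LLR: ((y+8)*7) (not simplifiable)
  at LLRL: (y+8) (not simplifiable)
Result: no simplifiable subexpression found -> normal form.

Answer: yes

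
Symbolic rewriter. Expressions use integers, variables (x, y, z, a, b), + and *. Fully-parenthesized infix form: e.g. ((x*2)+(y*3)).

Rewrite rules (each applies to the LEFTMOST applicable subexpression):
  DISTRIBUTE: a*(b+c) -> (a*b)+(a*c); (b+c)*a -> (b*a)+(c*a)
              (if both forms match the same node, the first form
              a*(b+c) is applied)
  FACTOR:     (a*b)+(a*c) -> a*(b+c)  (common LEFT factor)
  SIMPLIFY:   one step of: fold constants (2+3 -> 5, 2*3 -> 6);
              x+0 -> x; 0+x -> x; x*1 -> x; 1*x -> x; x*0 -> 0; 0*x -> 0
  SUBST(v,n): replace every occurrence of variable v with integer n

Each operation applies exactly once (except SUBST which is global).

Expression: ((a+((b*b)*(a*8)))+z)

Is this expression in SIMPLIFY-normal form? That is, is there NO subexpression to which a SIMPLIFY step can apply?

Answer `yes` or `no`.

Expression: ((a+((b*b)*(a*8)))+z)
Scanning for simplifiable subexpressions (pre-order)...
  at root: ((a+((b*b)*(a*8)))+z) (not simplifiable)
  at L: (a+((b*b)*(a*8))) (not simplifiable)
  at LR: ((b*b)*(a*8)) (not simplifiable)
  at LRL: (b*b) (not simplifiable)
  at LRR: (a*8) (not simplifiable)
Result: no simplifiable subexpression found -> normal form.

Answer: yes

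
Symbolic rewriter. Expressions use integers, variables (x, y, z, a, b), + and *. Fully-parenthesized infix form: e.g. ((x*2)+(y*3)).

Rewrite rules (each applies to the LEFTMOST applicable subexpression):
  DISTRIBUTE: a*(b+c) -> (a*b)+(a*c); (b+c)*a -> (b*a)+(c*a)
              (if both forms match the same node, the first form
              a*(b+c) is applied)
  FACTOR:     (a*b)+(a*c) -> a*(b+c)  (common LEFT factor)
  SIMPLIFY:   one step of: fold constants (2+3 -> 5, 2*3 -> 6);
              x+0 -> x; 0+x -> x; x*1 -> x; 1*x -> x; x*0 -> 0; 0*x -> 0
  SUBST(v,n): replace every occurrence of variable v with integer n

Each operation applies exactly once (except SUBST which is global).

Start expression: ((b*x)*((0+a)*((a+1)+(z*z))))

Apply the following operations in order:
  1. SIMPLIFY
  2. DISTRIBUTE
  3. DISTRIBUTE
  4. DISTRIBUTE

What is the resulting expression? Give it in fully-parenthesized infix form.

Answer: (((b*x)*((a*a)+(a*1)))+((b*x)*(a*(z*z))))

Derivation:
Start: ((b*x)*((0+a)*((a+1)+(z*z))))
Apply SIMPLIFY at RL (target: (0+a)): ((b*x)*((0+a)*((a+1)+(z*z)))) -> ((b*x)*(a*((a+1)+(z*z))))
Apply DISTRIBUTE at R (target: (a*((a+1)+(z*z)))): ((b*x)*(a*((a+1)+(z*z)))) -> ((b*x)*((a*(a+1))+(a*(z*z))))
Apply DISTRIBUTE at root (target: ((b*x)*((a*(a+1))+(a*(z*z))))): ((b*x)*((a*(a+1))+(a*(z*z)))) -> (((b*x)*(a*(a+1)))+((b*x)*(a*(z*z))))
Apply DISTRIBUTE at LR (target: (a*(a+1))): (((b*x)*(a*(a+1)))+((b*x)*(a*(z*z)))) -> (((b*x)*((a*a)+(a*1)))+((b*x)*(a*(z*z))))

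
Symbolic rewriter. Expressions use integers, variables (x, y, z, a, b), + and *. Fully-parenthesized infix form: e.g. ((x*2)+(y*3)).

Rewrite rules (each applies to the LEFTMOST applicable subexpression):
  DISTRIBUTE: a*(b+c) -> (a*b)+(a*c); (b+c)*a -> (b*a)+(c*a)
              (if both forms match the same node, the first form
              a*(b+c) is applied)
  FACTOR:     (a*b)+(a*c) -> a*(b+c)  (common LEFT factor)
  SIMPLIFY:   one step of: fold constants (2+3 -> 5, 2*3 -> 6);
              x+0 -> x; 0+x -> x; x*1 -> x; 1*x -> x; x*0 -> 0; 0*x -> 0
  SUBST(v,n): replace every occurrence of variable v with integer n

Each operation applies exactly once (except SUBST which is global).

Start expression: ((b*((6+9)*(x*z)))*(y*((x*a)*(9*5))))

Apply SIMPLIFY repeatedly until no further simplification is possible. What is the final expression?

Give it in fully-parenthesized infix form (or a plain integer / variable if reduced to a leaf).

Answer: ((b*(15*(x*z)))*(y*((x*a)*45)))

Derivation:
Start: ((b*((6+9)*(x*z)))*(y*((x*a)*(9*5))))
Step 1: at LRL: (6+9) -> 15; overall: ((b*((6+9)*(x*z)))*(y*((x*a)*(9*5)))) -> ((b*(15*(x*z)))*(y*((x*a)*(9*5))))
Step 2: at RRR: (9*5) -> 45; overall: ((b*(15*(x*z)))*(y*((x*a)*(9*5)))) -> ((b*(15*(x*z)))*(y*((x*a)*45)))
Fixed point: ((b*(15*(x*z)))*(y*((x*a)*45)))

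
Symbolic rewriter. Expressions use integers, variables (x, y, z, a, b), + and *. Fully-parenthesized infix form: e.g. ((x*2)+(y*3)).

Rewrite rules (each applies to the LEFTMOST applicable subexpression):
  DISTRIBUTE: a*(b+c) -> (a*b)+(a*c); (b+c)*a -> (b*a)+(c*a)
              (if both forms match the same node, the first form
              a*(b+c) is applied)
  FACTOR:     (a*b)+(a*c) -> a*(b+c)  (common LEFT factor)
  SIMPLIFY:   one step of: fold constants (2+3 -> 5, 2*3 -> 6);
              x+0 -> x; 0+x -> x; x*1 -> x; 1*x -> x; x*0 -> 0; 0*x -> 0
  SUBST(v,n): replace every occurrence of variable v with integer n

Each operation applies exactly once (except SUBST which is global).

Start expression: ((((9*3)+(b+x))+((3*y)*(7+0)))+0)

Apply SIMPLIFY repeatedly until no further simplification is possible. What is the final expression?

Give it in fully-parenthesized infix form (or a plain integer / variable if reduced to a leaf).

Start: ((((9*3)+(b+x))+((3*y)*(7+0)))+0)
Step 1: at root: ((((9*3)+(b+x))+((3*y)*(7+0)))+0) -> (((9*3)+(b+x))+((3*y)*(7+0))); overall: ((((9*3)+(b+x))+((3*y)*(7+0)))+0) -> (((9*3)+(b+x))+((3*y)*(7+0)))
Step 2: at LL: (9*3) -> 27; overall: (((9*3)+(b+x))+((3*y)*(7+0))) -> ((27+(b+x))+((3*y)*(7+0)))
Step 3: at RR: (7+0) -> 7; overall: ((27+(b+x))+((3*y)*(7+0))) -> ((27+(b+x))+((3*y)*7))
Fixed point: ((27+(b+x))+((3*y)*7))

Answer: ((27+(b+x))+((3*y)*7))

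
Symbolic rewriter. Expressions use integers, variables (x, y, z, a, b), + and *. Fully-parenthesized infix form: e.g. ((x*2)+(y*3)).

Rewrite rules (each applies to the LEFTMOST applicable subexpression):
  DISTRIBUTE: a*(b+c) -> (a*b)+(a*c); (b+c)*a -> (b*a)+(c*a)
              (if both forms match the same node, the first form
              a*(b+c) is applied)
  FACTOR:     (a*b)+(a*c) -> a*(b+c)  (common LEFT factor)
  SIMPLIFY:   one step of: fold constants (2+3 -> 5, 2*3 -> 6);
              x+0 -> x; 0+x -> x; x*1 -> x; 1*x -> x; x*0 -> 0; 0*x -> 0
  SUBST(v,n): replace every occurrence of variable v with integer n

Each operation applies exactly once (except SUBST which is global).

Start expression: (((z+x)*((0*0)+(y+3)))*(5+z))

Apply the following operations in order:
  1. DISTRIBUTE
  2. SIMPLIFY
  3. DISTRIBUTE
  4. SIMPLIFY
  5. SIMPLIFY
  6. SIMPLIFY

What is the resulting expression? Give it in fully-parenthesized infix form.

Answer: ((((z+x)*(y+3))*5)+(((z+x)*(0+(y+3)))*z))

Derivation:
Start: (((z+x)*((0*0)+(y+3)))*(5+z))
Apply DISTRIBUTE at root (target: (((z+x)*((0*0)+(y+3)))*(5+z))): (((z+x)*((0*0)+(y+3)))*(5+z)) -> ((((z+x)*((0*0)+(y+3)))*5)+(((z+x)*((0*0)+(y+3)))*z))
Apply SIMPLIFY at LLRL (target: (0*0)): ((((z+x)*((0*0)+(y+3)))*5)+(((z+x)*((0*0)+(y+3)))*z)) -> ((((z+x)*(0+(y+3)))*5)+(((z+x)*((0*0)+(y+3)))*z))
Apply DISTRIBUTE at LL (target: ((z+x)*(0+(y+3)))): ((((z+x)*(0+(y+3)))*5)+(((z+x)*((0*0)+(y+3)))*z)) -> (((((z+x)*0)+((z+x)*(y+3)))*5)+(((z+x)*((0*0)+(y+3)))*z))
Apply SIMPLIFY at LLL (target: ((z+x)*0)): (((((z+x)*0)+((z+x)*(y+3)))*5)+(((z+x)*((0*0)+(y+3)))*z)) -> (((0+((z+x)*(y+3)))*5)+(((z+x)*((0*0)+(y+3)))*z))
Apply SIMPLIFY at LL (target: (0+((z+x)*(y+3)))): (((0+((z+x)*(y+3)))*5)+(((z+x)*((0*0)+(y+3)))*z)) -> ((((z+x)*(y+3))*5)+(((z+x)*((0*0)+(y+3)))*z))
Apply SIMPLIFY at RLRL (target: (0*0)): ((((z+x)*(y+3))*5)+(((z+x)*((0*0)+(y+3)))*z)) -> ((((z+x)*(y+3))*5)+(((z+x)*(0+(y+3)))*z))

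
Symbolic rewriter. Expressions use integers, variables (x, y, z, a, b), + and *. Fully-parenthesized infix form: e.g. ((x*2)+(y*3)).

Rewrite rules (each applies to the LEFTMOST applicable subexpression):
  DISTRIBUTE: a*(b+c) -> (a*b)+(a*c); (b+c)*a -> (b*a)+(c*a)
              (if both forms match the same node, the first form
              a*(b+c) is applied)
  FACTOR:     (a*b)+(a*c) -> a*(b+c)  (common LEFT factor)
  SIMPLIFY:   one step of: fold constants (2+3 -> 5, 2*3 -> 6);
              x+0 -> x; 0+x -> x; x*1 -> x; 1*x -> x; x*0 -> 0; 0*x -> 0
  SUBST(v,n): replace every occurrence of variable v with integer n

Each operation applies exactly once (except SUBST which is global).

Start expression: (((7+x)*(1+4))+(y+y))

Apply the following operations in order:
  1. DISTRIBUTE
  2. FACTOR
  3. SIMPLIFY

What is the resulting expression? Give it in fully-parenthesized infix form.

Answer: (((7+x)*5)+(y+y))

Derivation:
Start: (((7+x)*(1+4))+(y+y))
Apply DISTRIBUTE at L (target: ((7+x)*(1+4))): (((7+x)*(1+4))+(y+y)) -> ((((7+x)*1)+((7+x)*4))+(y+y))
Apply FACTOR at L (target: (((7+x)*1)+((7+x)*4))): ((((7+x)*1)+((7+x)*4))+(y+y)) -> (((7+x)*(1+4))+(y+y))
Apply SIMPLIFY at LR (target: (1+4)): (((7+x)*(1+4))+(y+y)) -> (((7+x)*5)+(y+y))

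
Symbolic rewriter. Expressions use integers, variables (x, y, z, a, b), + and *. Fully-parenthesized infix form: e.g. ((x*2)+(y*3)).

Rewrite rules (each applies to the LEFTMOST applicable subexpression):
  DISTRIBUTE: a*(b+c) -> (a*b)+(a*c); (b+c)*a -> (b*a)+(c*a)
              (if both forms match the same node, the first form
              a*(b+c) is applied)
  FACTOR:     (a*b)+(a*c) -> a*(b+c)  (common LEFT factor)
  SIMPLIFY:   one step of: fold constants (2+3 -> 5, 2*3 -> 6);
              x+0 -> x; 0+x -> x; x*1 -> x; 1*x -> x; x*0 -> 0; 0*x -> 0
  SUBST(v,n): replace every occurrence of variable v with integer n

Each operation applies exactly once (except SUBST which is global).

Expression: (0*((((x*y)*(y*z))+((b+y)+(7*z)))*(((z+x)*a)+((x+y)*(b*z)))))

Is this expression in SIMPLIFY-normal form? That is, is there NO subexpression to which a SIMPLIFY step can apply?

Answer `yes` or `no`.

Expression: (0*((((x*y)*(y*z))+((b+y)+(7*z)))*(((z+x)*a)+((x+y)*(b*z)))))
Scanning for simplifiable subexpressions (pre-order)...
  at root: (0*((((x*y)*(y*z))+((b+y)+(7*z)))*(((z+x)*a)+((x+y)*(b*z))))) (SIMPLIFIABLE)
  at R: ((((x*y)*(y*z))+((b+y)+(7*z)))*(((z+x)*a)+((x+y)*(b*z)))) (not simplifiable)
  at RL: (((x*y)*(y*z))+((b+y)+(7*z))) (not simplifiable)
  at RLL: ((x*y)*(y*z)) (not simplifiable)
  at RLLL: (x*y) (not simplifiable)
  at RLLR: (y*z) (not simplifiable)
  at RLR: ((b+y)+(7*z)) (not simplifiable)
  at RLRL: (b+y) (not simplifiable)
  at RLRR: (7*z) (not simplifiable)
  at RR: (((z+x)*a)+((x+y)*(b*z))) (not simplifiable)
  at RRL: ((z+x)*a) (not simplifiable)
  at RRLL: (z+x) (not simplifiable)
  at RRR: ((x+y)*(b*z)) (not simplifiable)
  at RRRL: (x+y) (not simplifiable)
  at RRRR: (b*z) (not simplifiable)
Found simplifiable subexpr at path root: (0*((((x*y)*(y*z))+((b+y)+(7*z)))*(((z+x)*a)+((x+y)*(b*z)))))
One SIMPLIFY step would give: 0
-> NOT in normal form.

Answer: no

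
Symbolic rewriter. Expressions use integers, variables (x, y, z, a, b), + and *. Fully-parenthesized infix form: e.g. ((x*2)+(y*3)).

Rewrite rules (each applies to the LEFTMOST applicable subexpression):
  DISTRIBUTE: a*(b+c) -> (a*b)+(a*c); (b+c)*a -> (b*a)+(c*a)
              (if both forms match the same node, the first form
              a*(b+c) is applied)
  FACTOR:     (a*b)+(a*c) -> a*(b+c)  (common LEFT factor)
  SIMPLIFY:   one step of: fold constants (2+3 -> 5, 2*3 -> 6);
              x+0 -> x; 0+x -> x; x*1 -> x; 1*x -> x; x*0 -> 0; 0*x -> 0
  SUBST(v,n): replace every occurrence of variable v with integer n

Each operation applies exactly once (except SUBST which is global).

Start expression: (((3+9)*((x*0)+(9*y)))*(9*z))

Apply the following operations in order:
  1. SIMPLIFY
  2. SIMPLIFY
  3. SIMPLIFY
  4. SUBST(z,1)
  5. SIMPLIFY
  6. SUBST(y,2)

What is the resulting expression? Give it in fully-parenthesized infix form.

Answer: ((12*(9*2))*9)

Derivation:
Start: (((3+9)*((x*0)+(9*y)))*(9*z))
Apply SIMPLIFY at LL (target: (3+9)): (((3+9)*((x*0)+(9*y)))*(9*z)) -> ((12*((x*0)+(9*y)))*(9*z))
Apply SIMPLIFY at LRL (target: (x*0)): ((12*((x*0)+(9*y)))*(9*z)) -> ((12*(0+(9*y)))*(9*z))
Apply SIMPLIFY at LR (target: (0+(9*y))): ((12*(0+(9*y)))*(9*z)) -> ((12*(9*y))*(9*z))
Apply SUBST(z,1): ((12*(9*y))*(9*z)) -> ((12*(9*y))*(9*1))
Apply SIMPLIFY at R (target: (9*1)): ((12*(9*y))*(9*1)) -> ((12*(9*y))*9)
Apply SUBST(y,2): ((12*(9*y))*9) -> ((12*(9*2))*9)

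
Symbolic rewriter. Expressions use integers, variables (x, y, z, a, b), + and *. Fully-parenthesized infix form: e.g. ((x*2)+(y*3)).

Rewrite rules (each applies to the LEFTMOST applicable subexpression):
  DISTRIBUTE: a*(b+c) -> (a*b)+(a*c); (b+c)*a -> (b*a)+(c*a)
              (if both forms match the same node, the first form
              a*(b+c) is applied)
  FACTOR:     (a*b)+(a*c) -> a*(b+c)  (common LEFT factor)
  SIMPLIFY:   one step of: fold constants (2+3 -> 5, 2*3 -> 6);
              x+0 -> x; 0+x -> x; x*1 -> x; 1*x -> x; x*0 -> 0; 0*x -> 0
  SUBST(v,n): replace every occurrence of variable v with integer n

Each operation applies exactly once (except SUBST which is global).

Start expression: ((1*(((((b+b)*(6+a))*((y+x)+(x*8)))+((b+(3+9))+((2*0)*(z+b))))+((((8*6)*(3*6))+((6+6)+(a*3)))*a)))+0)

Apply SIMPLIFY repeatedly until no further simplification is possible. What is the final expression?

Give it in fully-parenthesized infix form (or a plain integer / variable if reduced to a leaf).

Answer: (((((b+b)*(6+a))*((y+x)+(x*8)))+(b+12))+((864+(12+(a*3)))*a))

Derivation:
Start: ((1*(((((b+b)*(6+a))*((y+x)+(x*8)))+((b+(3+9))+((2*0)*(z+b))))+((((8*6)*(3*6))+((6+6)+(a*3)))*a)))+0)
Step 1: at root: ((1*(((((b+b)*(6+a))*((y+x)+(x*8)))+((b+(3+9))+((2*0)*(z+b))))+((((8*6)*(3*6))+((6+6)+(a*3)))*a)))+0) -> (1*(((((b+b)*(6+a))*((y+x)+(x*8)))+((b+(3+9))+((2*0)*(z+b))))+((((8*6)*(3*6))+((6+6)+(a*3)))*a))); overall: ((1*(((((b+b)*(6+a))*((y+x)+(x*8)))+((b+(3+9))+((2*0)*(z+b))))+((((8*6)*(3*6))+((6+6)+(a*3)))*a)))+0) -> (1*(((((b+b)*(6+a))*((y+x)+(x*8)))+((b+(3+9))+((2*0)*(z+b))))+((((8*6)*(3*6))+((6+6)+(a*3)))*a)))
Step 2: at root: (1*(((((b+b)*(6+a))*((y+x)+(x*8)))+((b+(3+9))+((2*0)*(z+b))))+((((8*6)*(3*6))+((6+6)+(a*3)))*a))) -> (((((b+b)*(6+a))*((y+x)+(x*8)))+((b+(3+9))+((2*0)*(z+b))))+((((8*6)*(3*6))+((6+6)+(a*3)))*a)); overall: (1*(((((b+b)*(6+a))*((y+x)+(x*8)))+((b+(3+9))+((2*0)*(z+b))))+((((8*6)*(3*6))+((6+6)+(a*3)))*a))) -> (((((b+b)*(6+a))*((y+x)+(x*8)))+((b+(3+9))+((2*0)*(z+b))))+((((8*6)*(3*6))+((6+6)+(a*3)))*a))
Step 3: at LRLR: (3+9) -> 12; overall: (((((b+b)*(6+a))*((y+x)+(x*8)))+((b+(3+9))+((2*0)*(z+b))))+((((8*6)*(3*6))+((6+6)+(a*3)))*a)) -> (((((b+b)*(6+a))*((y+x)+(x*8)))+((b+12)+((2*0)*(z+b))))+((((8*6)*(3*6))+((6+6)+(a*3)))*a))
Step 4: at LRRL: (2*0) -> 0; overall: (((((b+b)*(6+a))*((y+x)+(x*8)))+((b+12)+((2*0)*(z+b))))+((((8*6)*(3*6))+((6+6)+(a*3)))*a)) -> (((((b+b)*(6+a))*((y+x)+(x*8)))+((b+12)+(0*(z+b))))+((((8*6)*(3*6))+((6+6)+(a*3)))*a))
Step 5: at LRR: (0*(z+b)) -> 0; overall: (((((b+b)*(6+a))*((y+x)+(x*8)))+((b+12)+(0*(z+b))))+((((8*6)*(3*6))+((6+6)+(a*3)))*a)) -> (((((b+b)*(6+a))*((y+x)+(x*8)))+((b+12)+0))+((((8*6)*(3*6))+((6+6)+(a*3)))*a))
Step 6: at LR: ((b+12)+0) -> (b+12); overall: (((((b+b)*(6+a))*((y+x)+(x*8)))+((b+12)+0))+((((8*6)*(3*6))+((6+6)+(a*3)))*a)) -> (((((b+b)*(6+a))*((y+x)+(x*8)))+(b+12))+((((8*6)*(3*6))+((6+6)+(a*3)))*a))
Step 7: at RLLL: (8*6) -> 48; overall: (((((b+b)*(6+a))*((y+x)+(x*8)))+(b+12))+((((8*6)*(3*6))+((6+6)+(a*3)))*a)) -> (((((b+b)*(6+a))*((y+x)+(x*8)))+(b+12))+(((48*(3*6))+((6+6)+(a*3)))*a))
Step 8: at RLLR: (3*6) -> 18; overall: (((((b+b)*(6+a))*((y+x)+(x*8)))+(b+12))+(((48*(3*6))+((6+6)+(a*3)))*a)) -> (((((b+b)*(6+a))*((y+x)+(x*8)))+(b+12))+(((48*18)+((6+6)+(a*3)))*a))
Step 9: at RLL: (48*18) -> 864; overall: (((((b+b)*(6+a))*((y+x)+(x*8)))+(b+12))+(((48*18)+((6+6)+(a*3)))*a)) -> (((((b+b)*(6+a))*((y+x)+(x*8)))+(b+12))+((864+((6+6)+(a*3)))*a))
Step 10: at RLRL: (6+6) -> 12; overall: (((((b+b)*(6+a))*((y+x)+(x*8)))+(b+12))+((864+((6+6)+(a*3)))*a)) -> (((((b+b)*(6+a))*((y+x)+(x*8)))+(b+12))+((864+(12+(a*3)))*a))
Fixed point: (((((b+b)*(6+a))*((y+x)+(x*8)))+(b+12))+((864+(12+(a*3)))*a))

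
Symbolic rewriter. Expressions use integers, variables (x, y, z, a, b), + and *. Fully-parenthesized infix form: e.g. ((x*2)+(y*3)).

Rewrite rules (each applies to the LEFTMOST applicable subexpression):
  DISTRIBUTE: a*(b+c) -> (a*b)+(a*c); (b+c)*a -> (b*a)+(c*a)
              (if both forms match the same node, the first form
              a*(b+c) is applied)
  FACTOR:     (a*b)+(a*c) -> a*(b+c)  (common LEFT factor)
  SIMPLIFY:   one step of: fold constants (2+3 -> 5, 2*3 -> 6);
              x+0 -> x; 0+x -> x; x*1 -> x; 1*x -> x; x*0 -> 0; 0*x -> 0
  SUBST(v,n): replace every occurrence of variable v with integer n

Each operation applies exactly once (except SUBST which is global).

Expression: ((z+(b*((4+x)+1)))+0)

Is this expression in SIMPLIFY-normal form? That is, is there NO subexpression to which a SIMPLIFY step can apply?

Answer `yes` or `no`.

Expression: ((z+(b*((4+x)+1)))+0)
Scanning for simplifiable subexpressions (pre-order)...
  at root: ((z+(b*((4+x)+1)))+0) (SIMPLIFIABLE)
  at L: (z+(b*((4+x)+1))) (not simplifiable)
  at LR: (b*((4+x)+1)) (not simplifiable)
  at LRR: ((4+x)+1) (not simplifiable)
  at LRRL: (4+x) (not simplifiable)
Found simplifiable subexpr at path root: ((z+(b*((4+x)+1)))+0)
One SIMPLIFY step would give: (z+(b*((4+x)+1)))
-> NOT in normal form.

Answer: no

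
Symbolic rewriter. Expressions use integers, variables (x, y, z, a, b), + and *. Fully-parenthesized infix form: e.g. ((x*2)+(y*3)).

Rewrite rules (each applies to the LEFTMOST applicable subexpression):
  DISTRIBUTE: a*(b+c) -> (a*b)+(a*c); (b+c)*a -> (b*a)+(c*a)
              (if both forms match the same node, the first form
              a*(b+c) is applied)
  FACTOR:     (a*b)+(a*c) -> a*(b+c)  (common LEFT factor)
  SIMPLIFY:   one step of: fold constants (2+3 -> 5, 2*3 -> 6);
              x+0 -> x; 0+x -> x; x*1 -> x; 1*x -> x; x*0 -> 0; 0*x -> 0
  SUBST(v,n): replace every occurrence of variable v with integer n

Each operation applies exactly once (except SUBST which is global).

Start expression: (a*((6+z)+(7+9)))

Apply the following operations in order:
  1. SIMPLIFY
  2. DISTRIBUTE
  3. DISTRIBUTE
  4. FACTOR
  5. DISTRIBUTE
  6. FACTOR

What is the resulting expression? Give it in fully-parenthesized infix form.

Start: (a*((6+z)+(7+9)))
Apply SIMPLIFY at RR (target: (7+9)): (a*((6+z)+(7+9))) -> (a*((6+z)+16))
Apply DISTRIBUTE at root (target: (a*((6+z)+16))): (a*((6+z)+16)) -> ((a*(6+z))+(a*16))
Apply DISTRIBUTE at L (target: (a*(6+z))): ((a*(6+z))+(a*16)) -> (((a*6)+(a*z))+(a*16))
Apply FACTOR at L (target: ((a*6)+(a*z))): (((a*6)+(a*z))+(a*16)) -> ((a*(6+z))+(a*16))
Apply DISTRIBUTE at L (target: (a*(6+z))): ((a*(6+z))+(a*16)) -> (((a*6)+(a*z))+(a*16))
Apply FACTOR at L (target: ((a*6)+(a*z))): (((a*6)+(a*z))+(a*16)) -> ((a*(6+z))+(a*16))

Answer: ((a*(6+z))+(a*16))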